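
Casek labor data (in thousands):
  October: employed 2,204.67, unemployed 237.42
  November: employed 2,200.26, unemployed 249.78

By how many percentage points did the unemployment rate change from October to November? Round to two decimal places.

October: labor force = 2,204.67 + 237.42 = 2,442.09; u = 237.42/2,442.09 = 9.72%.
November: labor force = 2,200.26 + 249.78 = 2,450.04; u = 249.78/2,450.04 = 10.19%.
Change = 10.19% − 9.72% = +0.47 pp.

The unemployment rate changed by +0.47 percentage points.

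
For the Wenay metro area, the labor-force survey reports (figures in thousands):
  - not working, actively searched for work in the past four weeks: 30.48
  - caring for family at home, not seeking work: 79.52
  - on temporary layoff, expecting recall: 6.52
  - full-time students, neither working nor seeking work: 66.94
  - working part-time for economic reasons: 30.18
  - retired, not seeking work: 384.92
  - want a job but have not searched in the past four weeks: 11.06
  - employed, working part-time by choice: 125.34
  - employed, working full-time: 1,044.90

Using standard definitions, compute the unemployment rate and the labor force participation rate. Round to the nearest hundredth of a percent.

Employed = 30.18 + 125.34 + 1,044.90 = 1,200.42 thousand (anyone who worked, including part-time for economic reasons, counts as employed).
Unemployed = 30.48 + 6.52 = 37.00 thousand (jobless and actively searching, or on temporary layoff).
Labor force = 1,200.42 + 37.00 = 1,237.42 thousand.
Not in labor force = 79.52 + 66.94 + 384.92 + 11.06 = 542.44 thousand (those not working and not actively searching are outside the labor force — including those who want a job but have given up searching).
Civilian working-age population = 1,237.42 + 542.44 = 1,779.86 thousand.
Unemployment rate = 37.00 / 1,237.42 = 2.99%.
Labor force participation rate = 1,237.42 / 1,779.86 = 69.52%.

Unemployment rate ≈ 2.99%; labor force participation rate ≈ 69.52%.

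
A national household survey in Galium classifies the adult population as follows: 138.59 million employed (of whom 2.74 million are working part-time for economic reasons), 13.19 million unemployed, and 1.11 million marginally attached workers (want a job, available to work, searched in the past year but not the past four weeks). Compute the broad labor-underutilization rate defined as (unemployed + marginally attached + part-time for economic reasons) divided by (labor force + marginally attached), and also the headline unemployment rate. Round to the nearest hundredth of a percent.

Broad underutilization rate ≈ 11.15%; headline unemployment rate ≈ 8.69%.

Labor force = 138.59 + 13.19 = 151.78 million.
Numerator = 13.19 + 1.11 + 2.74 = 17.04 million.
Denominator = 151.78 + 1.11 = 152.89 million.
Broad rate = 17.04 / 152.89 = 11.15%.
Headline unemployment rate = 13.19 / 151.78 = 8.69%.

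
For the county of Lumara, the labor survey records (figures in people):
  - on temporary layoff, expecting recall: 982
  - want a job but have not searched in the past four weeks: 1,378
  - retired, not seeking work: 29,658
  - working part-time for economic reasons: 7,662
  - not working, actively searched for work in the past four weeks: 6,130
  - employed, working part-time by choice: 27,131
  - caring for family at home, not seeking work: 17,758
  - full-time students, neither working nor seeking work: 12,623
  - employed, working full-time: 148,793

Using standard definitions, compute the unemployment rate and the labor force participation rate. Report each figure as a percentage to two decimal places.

Unemployment rate ≈ 3.73%; labor force participation rate ≈ 75.64%.

Employed = 7,662 + 27,131 + 148,793 = 183,586 (anyone who worked, including part-time for economic reasons, counts as employed).
Unemployed = 982 + 6,130 = 7,112 (jobless and actively searching, or on temporary layoff).
Labor force = 183,586 + 7,112 = 190,698.
Not in labor force = 1,378 + 29,658 + 17,758 + 12,623 = 61,417 (those not working and not actively searching are outside the labor force — including those who want a job but have given up searching).
Civilian working-age population = 190,698 + 61,417 = 252,115.
Unemployment rate = 7,112 / 190,698 = 3.73%.
Labor force participation rate = 190,698 / 252,115 = 75.64%.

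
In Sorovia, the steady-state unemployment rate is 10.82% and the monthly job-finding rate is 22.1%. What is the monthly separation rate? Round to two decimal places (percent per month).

From u* = s/(s+f): s = u·f/(1−u).
s = 0.1082 × 22.1 / (1 − 0.1082) = 2.3912 / 0.8918 ≈ 2.68% per month.

Separation rate ≈ 2.68% per month.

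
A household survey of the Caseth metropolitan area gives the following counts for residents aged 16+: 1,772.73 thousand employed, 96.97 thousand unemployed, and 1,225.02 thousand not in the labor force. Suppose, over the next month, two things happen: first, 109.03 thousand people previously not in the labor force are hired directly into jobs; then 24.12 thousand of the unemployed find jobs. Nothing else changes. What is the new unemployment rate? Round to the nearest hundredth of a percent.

New unemployment rate ≈ 3.68%.

Initially, labor force = 1,772.73 + 96.97 = 1,869.70 thousand, so u = 96.97/1,869.70 = 5.19%.
After the first change, employed and labor force both rise by 109.03; unemployed unchanged → E = 1,881.76, U = 96.97, labor force = 1,978.73 thousand.
After the second change, unemployed falls and employed rises by 24.12; labor force unchanged → E = 1,905.88, U = 72.85, labor force = 1,978.73 thousand.
New unemployment rate = 72.85 / 1,978.73 = 3.68%.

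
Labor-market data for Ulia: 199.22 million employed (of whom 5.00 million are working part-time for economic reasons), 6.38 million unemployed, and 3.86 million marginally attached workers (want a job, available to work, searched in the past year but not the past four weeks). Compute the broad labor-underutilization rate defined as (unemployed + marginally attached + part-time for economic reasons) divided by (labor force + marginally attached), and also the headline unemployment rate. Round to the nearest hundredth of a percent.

Labor force = 199.22 + 6.38 = 205.60 million.
Numerator = 6.38 + 3.86 + 5.00 = 15.24 million.
Denominator = 205.60 + 3.86 = 209.46 million.
Broad rate = 15.24 / 209.46 = 7.28%.
Headline unemployment rate = 6.38 / 205.60 = 3.10%.

Broad underutilization rate ≈ 7.28%; headline unemployment rate ≈ 3.10%.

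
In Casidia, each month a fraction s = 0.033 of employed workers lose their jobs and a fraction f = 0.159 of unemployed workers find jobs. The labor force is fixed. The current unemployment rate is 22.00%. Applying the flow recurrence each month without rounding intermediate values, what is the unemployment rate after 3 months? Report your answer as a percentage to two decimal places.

With a fixed labor force, u_{t+1} = u_t + s·(1−u_t) − f·u_t = u_t·(1−s−f) + s.
Here 1−s−f = 0.808 and s = 0.033.
u_1 = 0.220000 × 0.808 + 0.033 = 0.210760.
u_2 = 0.210760 × 0.808 + 0.033 = 0.203294.
u_3 = 0.203294 × 0.808 + 0.033 = 0.197262.

Unemployment rate after three months ≈ 19.73%.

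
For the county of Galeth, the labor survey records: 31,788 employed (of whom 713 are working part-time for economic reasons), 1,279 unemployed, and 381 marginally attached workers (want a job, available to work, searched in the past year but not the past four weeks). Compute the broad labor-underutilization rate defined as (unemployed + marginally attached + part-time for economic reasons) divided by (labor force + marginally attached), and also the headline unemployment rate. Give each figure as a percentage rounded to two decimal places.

Broad underutilization rate ≈ 7.09%; headline unemployment rate ≈ 3.87%.

Labor force = 31,788 + 1,279 = 33,067.
Numerator = 1,279 + 381 + 713 = 2,373.
Denominator = 33,067 + 381 = 33,448.
Broad rate = 2,373 / 33,448 = 7.09%.
Headline unemployment rate = 1,279 / 33,067 = 3.87%.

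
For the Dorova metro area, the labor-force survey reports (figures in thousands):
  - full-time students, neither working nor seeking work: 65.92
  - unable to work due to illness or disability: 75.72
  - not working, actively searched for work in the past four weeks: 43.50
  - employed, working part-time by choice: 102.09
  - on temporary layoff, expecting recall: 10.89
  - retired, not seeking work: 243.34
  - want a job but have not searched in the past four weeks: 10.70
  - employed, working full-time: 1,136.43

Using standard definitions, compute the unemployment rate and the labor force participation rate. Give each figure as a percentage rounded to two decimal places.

Unemployment rate ≈ 4.21%; labor force participation rate ≈ 76.57%.

Employed = 102.09 + 1,136.43 = 1,238.52 thousand.
Unemployed = 43.50 + 10.89 = 54.39 thousand (jobless and actively searching, or on temporary layoff).
Labor force = 1,238.52 + 54.39 = 1,292.91 thousand.
Not in labor force = 65.92 + 75.72 + 243.34 + 10.70 = 395.68 thousand (those not working and not actively searching are outside the labor force — including those who want a job but have given up searching).
Civilian working-age population = 1,292.91 + 395.68 = 1,688.59 thousand.
Unemployment rate = 54.39 / 1,292.91 = 4.21%.
Labor force participation rate = 1,292.91 / 1,688.59 = 76.57%.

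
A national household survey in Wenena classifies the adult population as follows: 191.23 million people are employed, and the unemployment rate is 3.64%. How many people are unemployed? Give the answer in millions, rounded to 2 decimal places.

Let U be the number unemployed. The labor force is E + U, and U/(E+U) = 0.0364.
So U = 0.0364 × 191.23 / (1 − 0.0364) = 6.9608 / 0.9636 ≈ 7.22 million.

About 7.22 million are unemployed.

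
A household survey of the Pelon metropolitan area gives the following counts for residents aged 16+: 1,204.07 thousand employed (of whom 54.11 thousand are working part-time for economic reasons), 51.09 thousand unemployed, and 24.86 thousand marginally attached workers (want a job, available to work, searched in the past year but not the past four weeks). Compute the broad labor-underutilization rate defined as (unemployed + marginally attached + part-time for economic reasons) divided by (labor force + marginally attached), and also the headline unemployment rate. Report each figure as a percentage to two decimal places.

Broad underutilization rate ≈ 10.16%; headline unemployment rate ≈ 4.07%.

Labor force = 1,204.07 + 51.09 = 1,255.16 thousand.
Numerator = 51.09 + 24.86 + 54.11 = 130.06 thousand.
Denominator = 1,255.16 + 24.86 = 1,280.02 thousand.
Broad rate = 130.06 / 1,280.02 = 10.16%.
Headline unemployment rate = 51.09 / 1,255.16 = 4.07%.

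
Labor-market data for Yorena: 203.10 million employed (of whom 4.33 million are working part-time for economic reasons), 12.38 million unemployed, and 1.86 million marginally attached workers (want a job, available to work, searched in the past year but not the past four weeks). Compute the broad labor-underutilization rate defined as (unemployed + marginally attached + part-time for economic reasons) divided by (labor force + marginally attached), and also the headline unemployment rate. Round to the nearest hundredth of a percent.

Broad underutilization rate ≈ 8.54%; headline unemployment rate ≈ 5.75%.

Labor force = 203.10 + 12.38 = 215.48 million.
Numerator = 12.38 + 1.86 + 4.33 = 18.57 million.
Denominator = 215.48 + 1.86 = 217.34 million.
Broad rate = 18.57 / 217.34 = 8.54%.
Headline unemployment rate = 12.38 / 215.48 = 5.75%.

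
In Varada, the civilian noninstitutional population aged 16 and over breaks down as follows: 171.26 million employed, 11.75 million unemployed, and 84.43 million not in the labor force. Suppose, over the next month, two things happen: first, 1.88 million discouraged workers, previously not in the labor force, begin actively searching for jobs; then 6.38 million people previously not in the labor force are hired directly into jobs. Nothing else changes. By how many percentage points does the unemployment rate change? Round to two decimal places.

The unemployment rate changes by +0.71 percentage points.

Initially, labor force = 171.26 + 11.75 = 183.01 million, so u = 11.75/183.01 = 6.42%.
After the first change, unemployed and labor force both rise by 1.88 → E = 171.26, U = 13.63, labor force = 184.89 million.
After the second change, employed and labor force both rise by 6.38; unemployed unchanged → E = 177.64, U = 13.63, labor force = 191.27 million.
New unemployment rate = 13.63 / 191.27 = 7.13%.
Change = 7.13% − 6.42% = +0.71 percentage points.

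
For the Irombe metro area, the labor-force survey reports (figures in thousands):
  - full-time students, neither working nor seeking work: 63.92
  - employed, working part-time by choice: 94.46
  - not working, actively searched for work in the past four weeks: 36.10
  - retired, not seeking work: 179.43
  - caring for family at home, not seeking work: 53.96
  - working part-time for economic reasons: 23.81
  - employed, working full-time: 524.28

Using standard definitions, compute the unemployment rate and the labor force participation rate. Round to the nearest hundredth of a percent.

Unemployment rate ≈ 5.32%; labor force participation rate ≈ 69.54%.

Employed = 94.46 + 23.81 + 524.28 = 642.55 thousand (anyone who worked, including part-time for economic reasons, counts as employed).
Unemployed = 36.10 thousand.
Labor force = 642.55 + 36.10 = 678.65 thousand.
Not in labor force = 63.92 + 179.43 + 53.96 = 297.31 thousand (those not working and not actively searching are outside the labor force).
Civilian working-age population = 678.65 + 297.31 = 975.96 thousand.
Unemployment rate = 36.10 / 678.65 = 5.32%.
Labor force participation rate = 678.65 / 975.96 = 69.54%.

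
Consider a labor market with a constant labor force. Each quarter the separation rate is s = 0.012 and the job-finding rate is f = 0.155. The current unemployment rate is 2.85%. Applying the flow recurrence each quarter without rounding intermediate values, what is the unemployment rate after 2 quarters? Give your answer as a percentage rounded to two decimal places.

Unemployment rate after two quarters ≈ 4.18%.

With a fixed labor force, u_{t+1} = u_t + s·(1−u_t) − f·u_t = u_t·(1−s−f) + s.
Here 1−s−f = 0.833 and s = 0.012.
u_1 = 0.028500 × 0.833 + 0.012 = 0.035741.
u_2 = 0.035741 × 0.833 + 0.012 = 0.041772.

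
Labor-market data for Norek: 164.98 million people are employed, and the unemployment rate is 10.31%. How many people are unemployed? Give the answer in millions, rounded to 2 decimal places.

About 18.96 million are unemployed.

Let U be the number unemployed. The labor force is E + U, and U/(E+U) = 0.1031.
So U = 0.1031 × 164.98 / (1 − 0.1031) = 17.0094 / 0.8969 ≈ 18.96 million.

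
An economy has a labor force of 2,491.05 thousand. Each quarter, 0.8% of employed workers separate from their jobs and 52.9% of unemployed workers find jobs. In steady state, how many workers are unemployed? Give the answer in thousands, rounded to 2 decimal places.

About 37.11 thousand are unemployed in steady state.

Steady-state unemployment rate u* = s/(s+f) = 0.8/(0.8+52.9) = 0.014898.
Unemployed = u* × labor force = 0.014898 × 2,491.05 ≈ 37.11 thousand.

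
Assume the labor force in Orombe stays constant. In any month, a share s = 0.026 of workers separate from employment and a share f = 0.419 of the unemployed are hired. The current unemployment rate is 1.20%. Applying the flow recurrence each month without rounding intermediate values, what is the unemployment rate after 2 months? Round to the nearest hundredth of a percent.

Unemployment rate after two months ≈ 4.41%.

With a fixed labor force, u_{t+1} = u_t + s·(1−u_t) − f·u_t = u_t·(1−s−f) + s.
Here 1−s−f = 0.555 and s = 0.026.
u_1 = 0.012000 × 0.555 + 0.026 = 0.032660.
u_2 = 0.032660 × 0.555 + 0.026 = 0.044126.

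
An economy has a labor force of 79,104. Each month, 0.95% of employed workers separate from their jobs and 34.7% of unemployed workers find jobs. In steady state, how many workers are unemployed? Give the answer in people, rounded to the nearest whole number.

About 2,108 are unemployed in steady state.

Steady-state unemployment rate u* = s/(s+f) = 0.95/(0.95+34.7) = 0.026648.
Unemployed = u* × labor force = 0.026648 × 79,104 ≈ 2,108.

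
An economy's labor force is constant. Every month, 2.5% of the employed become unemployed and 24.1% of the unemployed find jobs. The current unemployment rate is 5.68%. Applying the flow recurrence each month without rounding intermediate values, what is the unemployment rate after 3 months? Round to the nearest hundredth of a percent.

With a fixed labor force, u_{t+1} = u_t + s·(1−u_t) − f·u_t = u_t·(1−s−f) + s.
Here 1−s−f = 0.734 and s = 0.025.
u_1 = 0.056800 × 0.734 + 0.025 = 0.066691.
u_2 = 0.066691 × 0.734 + 0.025 = 0.073951.
u_3 = 0.073951 × 0.734 + 0.025 = 0.079280.

Unemployment rate after three months ≈ 7.93%.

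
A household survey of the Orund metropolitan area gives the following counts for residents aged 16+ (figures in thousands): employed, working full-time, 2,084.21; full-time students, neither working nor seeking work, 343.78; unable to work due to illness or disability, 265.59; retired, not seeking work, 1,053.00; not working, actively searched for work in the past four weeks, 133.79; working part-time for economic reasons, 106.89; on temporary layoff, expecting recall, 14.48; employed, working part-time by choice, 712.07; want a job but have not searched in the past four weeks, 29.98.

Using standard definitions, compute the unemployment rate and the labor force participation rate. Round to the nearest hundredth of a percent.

Unemployment rate ≈ 4.86%; labor force participation rate ≈ 64.32%.

Employed = 2,084.21 + 106.89 + 712.07 = 2,903.17 thousand (anyone who worked, including part-time for economic reasons, counts as employed).
Unemployed = 133.79 + 14.48 = 148.27 thousand (jobless and actively searching, or on temporary layoff).
Labor force = 2,903.17 + 148.27 = 3,051.44 thousand.
Not in labor force = 343.78 + 265.59 + 1,053.00 + 29.98 = 1,692.35 thousand (those not working and not actively searching are outside the labor force — including those who want a job but have given up searching).
Civilian working-age population = 3,051.44 + 1,692.35 = 4,743.79 thousand.
Unemployment rate = 148.27 / 3,051.44 = 4.86%.
Labor force participation rate = 3,051.44 / 4,743.79 = 64.32%.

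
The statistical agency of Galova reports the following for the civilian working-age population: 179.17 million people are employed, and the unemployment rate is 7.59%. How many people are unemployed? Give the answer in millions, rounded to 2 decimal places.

Let U be the number unemployed. The labor force is E + U, and U/(E+U) = 0.0759.
So U = 0.0759 × 179.17 / (1 − 0.0759) = 13.5990 / 0.9241 ≈ 14.72 million.

About 14.72 million are unemployed.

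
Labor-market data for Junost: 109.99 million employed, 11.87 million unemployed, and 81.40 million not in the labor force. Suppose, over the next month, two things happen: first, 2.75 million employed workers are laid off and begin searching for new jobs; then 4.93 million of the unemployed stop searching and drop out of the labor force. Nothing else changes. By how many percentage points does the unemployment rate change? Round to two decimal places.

Initially, labor force = 109.99 + 11.87 = 121.86 million, so u = 11.87/121.86 = 9.74%.
After the first change, employed falls and unemployed rises by 2.75; labor force unchanged → E = 107.24, U = 14.62, labor force = 121.86 million.
After the second change, unemployed and labor force both fall by 4.93 → E = 107.24, U = 9.69, labor force = 116.93 million.
New unemployment rate = 9.69 / 116.93 = 8.29%.
Change = 8.29% − 9.74% = −1.45 percentage points.

The unemployment rate changes by −1.45 percentage points.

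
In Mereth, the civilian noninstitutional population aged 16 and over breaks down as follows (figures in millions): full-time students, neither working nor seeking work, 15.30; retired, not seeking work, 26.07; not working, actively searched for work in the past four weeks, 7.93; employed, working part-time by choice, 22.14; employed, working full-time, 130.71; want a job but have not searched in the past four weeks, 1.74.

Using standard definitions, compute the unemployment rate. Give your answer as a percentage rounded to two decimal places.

Employed = 22.14 + 130.71 = 152.85 million.
Unemployed = 7.93 million.
Labor force = 152.85 + 7.93 = 160.78 million.
Unemployment rate = 7.93 / 160.78 = 4.93%.

Unemployment rate ≈ 4.93%.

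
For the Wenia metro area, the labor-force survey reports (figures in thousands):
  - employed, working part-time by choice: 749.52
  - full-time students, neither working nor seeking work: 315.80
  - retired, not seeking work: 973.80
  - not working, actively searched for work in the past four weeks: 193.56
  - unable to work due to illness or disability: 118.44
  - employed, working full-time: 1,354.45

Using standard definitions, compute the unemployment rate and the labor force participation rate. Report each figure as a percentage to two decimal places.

Unemployment rate ≈ 8.42%; labor force participation rate ≈ 62.00%.

Employed = 749.52 + 1,354.45 = 2,103.97 thousand.
Unemployed = 193.56 thousand.
Labor force = 2,103.97 + 193.56 = 2,297.53 thousand.
Not in labor force = 315.80 + 973.80 + 118.44 = 1,408.04 thousand (those not working and not actively searching are outside the labor force).
Civilian working-age population = 2,297.53 + 1,408.04 = 3,705.57 thousand.
Unemployment rate = 193.56 / 2,297.53 = 8.42%.
Labor force participation rate = 2,297.53 / 3,705.57 = 62.00%.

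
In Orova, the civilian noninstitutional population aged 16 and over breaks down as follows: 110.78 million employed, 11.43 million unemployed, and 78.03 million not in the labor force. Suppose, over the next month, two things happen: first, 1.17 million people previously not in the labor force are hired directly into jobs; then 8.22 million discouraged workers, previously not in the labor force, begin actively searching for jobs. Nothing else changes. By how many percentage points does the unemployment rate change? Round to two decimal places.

The unemployment rate changes by +5.58 percentage points.

Initially, labor force = 110.78 + 11.43 = 122.21 million, so u = 11.43/122.21 = 9.35%.
After the first change, employed and labor force both rise by 1.17; unemployed unchanged → E = 111.95, U = 11.43, labor force = 123.38 million.
After the second change, unemployed and labor force both rise by 8.22 → E = 111.95, U = 19.65, labor force = 131.60 million.
New unemployment rate = 19.65 / 131.60 = 14.93%.
Change = 14.93% − 9.35% = +5.58 percentage points.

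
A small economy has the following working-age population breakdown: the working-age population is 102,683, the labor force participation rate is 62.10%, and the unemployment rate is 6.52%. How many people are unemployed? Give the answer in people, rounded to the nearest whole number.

Labor force = 0.6210 × 102,683 = 63,766.
Unemployed = 0.0652 × 63,766 ≈ 4,158.

About 4,158 are unemployed.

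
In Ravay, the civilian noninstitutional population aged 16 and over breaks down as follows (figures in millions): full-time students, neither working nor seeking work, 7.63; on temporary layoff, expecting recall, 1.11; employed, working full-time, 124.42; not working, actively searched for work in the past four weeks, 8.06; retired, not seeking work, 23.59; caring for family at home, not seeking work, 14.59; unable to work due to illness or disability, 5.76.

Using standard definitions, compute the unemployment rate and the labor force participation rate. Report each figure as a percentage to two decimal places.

Unemployment rate ≈ 6.86%; labor force participation rate ≈ 72.15%.

Employed = 124.42 million.
Unemployed = 1.11 + 8.06 = 9.17 million (jobless and actively searching, or on temporary layoff).
Labor force = 124.42 + 9.17 = 133.59 million.
Not in labor force = 7.63 + 23.59 + 14.59 + 5.76 = 51.57 million (those not working and not actively searching are outside the labor force).
Civilian working-age population = 133.59 + 51.57 = 185.16 million.
Unemployment rate = 9.17 / 133.59 = 6.86%.
Labor force participation rate = 133.59 / 185.16 = 72.15%.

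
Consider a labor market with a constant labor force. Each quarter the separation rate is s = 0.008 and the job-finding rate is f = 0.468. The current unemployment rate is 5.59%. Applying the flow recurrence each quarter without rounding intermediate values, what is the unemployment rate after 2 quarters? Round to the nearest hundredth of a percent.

With a fixed labor force, u_{t+1} = u_t + s·(1−u_t) − f·u_t = u_t·(1−s−f) + s.
Here 1−s−f = 0.524 and s = 0.008.
u_1 = 0.055900 × 0.524 + 0.008 = 0.037292.
u_2 = 0.037292 × 0.524 + 0.008 = 0.027541.

Unemployment rate after two quarters ≈ 2.75%.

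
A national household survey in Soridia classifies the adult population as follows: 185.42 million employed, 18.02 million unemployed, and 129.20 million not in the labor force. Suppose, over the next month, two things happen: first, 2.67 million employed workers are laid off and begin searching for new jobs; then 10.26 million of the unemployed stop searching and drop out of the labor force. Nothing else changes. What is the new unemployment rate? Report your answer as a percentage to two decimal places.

New unemployment rate ≈ 5.40%.

Initially, labor force = 185.42 + 18.02 = 203.44 million, so u = 18.02/203.44 = 8.86%.
After the first change, employed falls and unemployed rises by 2.67; labor force unchanged → E = 182.75, U = 20.69, labor force = 203.44 million.
After the second change, unemployed and labor force both fall by 10.26 → E = 182.75, U = 10.43, labor force = 193.18 million.
New unemployment rate = 10.43 / 193.18 = 5.40%.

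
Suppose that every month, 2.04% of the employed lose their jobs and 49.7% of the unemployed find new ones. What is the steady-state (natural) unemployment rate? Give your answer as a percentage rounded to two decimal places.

At steady state the flows balance: s·E = f·U, so U/(E+U) = s/(s+f).
u* = 2.04 / (2.04 + 49.7) = 2.04 / 51.74 = 3.94%.

Steady-state unemployment rate ≈ 3.94%.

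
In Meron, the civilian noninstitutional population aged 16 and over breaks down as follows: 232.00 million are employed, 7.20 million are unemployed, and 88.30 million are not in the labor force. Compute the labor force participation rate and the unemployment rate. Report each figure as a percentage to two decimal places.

Labor force participation rate ≈ 73.04%; unemployment rate ≈ 3.01%.

Labor force = employed + unemployed = 232.00 + 7.20 = 239.20 million.
Working-age population = 239.20 + 88.30 = 327.50 million.
Unemployment rate = 7.20 / 239.20 = 3.01%.
Labor force participation rate = 239.20 / 327.50 = 73.04%.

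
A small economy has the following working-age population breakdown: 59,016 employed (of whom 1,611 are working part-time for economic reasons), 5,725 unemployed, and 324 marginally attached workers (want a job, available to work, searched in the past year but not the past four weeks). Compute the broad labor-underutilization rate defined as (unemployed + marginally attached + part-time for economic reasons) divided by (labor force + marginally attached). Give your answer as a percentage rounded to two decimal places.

Labor force = 59,016 + 5,725 = 64,741.
Numerator = 5,725 + 324 + 1,611 = 7,660.
Denominator = 64,741 + 324 = 65,065.
Broad rate = 7,660 / 65,065 = 11.77%.

Broad underutilization rate ≈ 11.77%.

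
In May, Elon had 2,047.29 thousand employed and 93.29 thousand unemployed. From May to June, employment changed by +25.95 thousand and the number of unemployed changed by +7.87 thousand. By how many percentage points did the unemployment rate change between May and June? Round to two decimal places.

May: labor force = 2,047.29 + 93.29 = 2,140.58; u = 93.29/2,140.58 = 4.36%.
June: labor force = 2,073.24 + 101.16 = 2,174.40; u = 101.16/2,174.40 = 4.65%.
Change = 4.65% − 4.36% = +0.29 pp.

The unemployment rate changed by +0.29 percentage points.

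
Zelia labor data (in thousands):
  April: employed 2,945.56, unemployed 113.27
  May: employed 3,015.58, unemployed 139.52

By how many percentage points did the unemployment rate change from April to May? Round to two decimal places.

April: labor force = 2,945.56 + 113.27 = 3,058.83; u = 113.27/3,058.83 = 3.70%.
May: labor force = 3,015.58 + 139.52 = 3,155.10; u = 139.52/3,155.10 = 4.42%.
Change = 4.42% − 3.70% = +0.72 pp.

The unemployment rate changed by +0.72 percentage points.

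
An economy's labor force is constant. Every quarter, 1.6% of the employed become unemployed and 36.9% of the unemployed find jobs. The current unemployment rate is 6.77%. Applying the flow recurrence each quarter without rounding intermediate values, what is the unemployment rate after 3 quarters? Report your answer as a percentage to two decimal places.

Unemployment rate after three quarters ≈ 4.76%.

With a fixed labor force, u_{t+1} = u_t + s·(1−u_t) − f·u_t = u_t·(1−s−f) + s.
Here 1−s−f = 0.615 and s = 0.016.
u_1 = 0.067700 × 0.615 + 0.016 = 0.057635.
u_2 = 0.057635 × 0.615 + 0.016 = 0.051446.
u_3 = 0.051446 × 0.615 + 0.016 = 0.047639.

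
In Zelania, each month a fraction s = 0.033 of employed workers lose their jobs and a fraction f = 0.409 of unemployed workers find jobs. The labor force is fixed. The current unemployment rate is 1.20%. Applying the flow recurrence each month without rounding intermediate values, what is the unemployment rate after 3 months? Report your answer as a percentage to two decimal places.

Unemployment rate after three months ≈ 6.38%.

With a fixed labor force, u_{t+1} = u_t + s·(1−u_t) − f·u_t = u_t·(1−s−f) + s.
Here 1−s−f = 0.558 and s = 0.033.
u_1 = 0.012000 × 0.558 + 0.033 = 0.039696.
u_2 = 0.039696 × 0.558 + 0.033 = 0.055150.
u_3 = 0.055150 × 0.558 + 0.033 = 0.063774.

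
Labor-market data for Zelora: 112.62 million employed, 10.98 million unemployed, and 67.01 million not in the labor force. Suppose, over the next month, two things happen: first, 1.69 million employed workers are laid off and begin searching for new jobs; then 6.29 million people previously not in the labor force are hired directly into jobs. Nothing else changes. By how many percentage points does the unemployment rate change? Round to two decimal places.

The unemployment rate changes by +0.87 percentage points.

Initially, labor force = 112.62 + 10.98 = 123.60 million, so u = 10.98/123.60 = 8.88%.
After the first change, employed falls and unemployed rises by 1.69; labor force unchanged → E = 110.93, U = 12.67, labor force = 123.60 million.
After the second change, employed and labor force both rise by 6.29; unemployed unchanged → E = 117.22, U = 12.67, labor force = 129.89 million.
New unemployment rate = 12.67 / 129.89 = 9.75%.
Change = 9.75% − 8.88% = +0.87 percentage points.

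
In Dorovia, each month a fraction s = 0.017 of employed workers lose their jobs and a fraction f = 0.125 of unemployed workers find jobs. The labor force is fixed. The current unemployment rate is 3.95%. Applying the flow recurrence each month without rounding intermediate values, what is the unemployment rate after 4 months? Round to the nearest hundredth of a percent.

With a fixed labor force, u_{t+1} = u_t + s·(1−u_t) − f·u_t = u_t·(1−s−f) + s.
Here 1−s−f = 0.858 and s = 0.017.
u_1 = 0.039500 × 0.858 + 0.017 = 0.050891.
u_2 = 0.050891 × 0.858 + 0.017 = 0.060664.
u_3 = 0.060664 × 0.858 + 0.017 = 0.069050.
u_4 = 0.069050 × 0.858 + 0.017 = 0.076245.

Unemployment rate after four months ≈ 7.62%.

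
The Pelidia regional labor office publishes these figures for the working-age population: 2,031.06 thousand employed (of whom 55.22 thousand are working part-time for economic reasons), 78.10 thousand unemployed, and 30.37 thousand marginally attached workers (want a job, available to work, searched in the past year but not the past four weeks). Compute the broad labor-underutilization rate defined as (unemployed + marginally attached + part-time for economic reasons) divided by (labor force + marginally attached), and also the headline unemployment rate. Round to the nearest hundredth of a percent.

Labor force = 2,031.06 + 78.10 = 2,109.16 thousand.
Numerator = 78.10 + 30.37 + 55.22 = 163.69 thousand.
Denominator = 2,109.16 + 30.37 = 2,139.53 thousand.
Broad rate = 163.69 / 2,139.53 = 7.65%.
Headline unemployment rate = 78.10 / 2,109.16 = 3.70%.

Broad underutilization rate ≈ 7.65%; headline unemployment rate ≈ 3.70%.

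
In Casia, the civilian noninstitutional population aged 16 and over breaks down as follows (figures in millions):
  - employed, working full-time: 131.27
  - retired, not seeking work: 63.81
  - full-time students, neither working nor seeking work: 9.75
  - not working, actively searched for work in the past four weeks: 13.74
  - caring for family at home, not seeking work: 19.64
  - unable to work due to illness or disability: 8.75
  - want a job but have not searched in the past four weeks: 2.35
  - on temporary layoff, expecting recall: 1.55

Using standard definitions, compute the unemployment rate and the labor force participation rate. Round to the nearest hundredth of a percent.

Employed = 131.27 million.
Unemployed = 13.74 + 1.55 = 15.29 million (jobless and actively searching, or on temporary layoff).
Labor force = 131.27 + 15.29 = 146.56 million.
Not in labor force = 63.81 + 9.75 + 19.64 + 8.75 + 2.35 = 104.30 million (those not working and not actively searching are outside the labor force — including those who want a job but have given up searching).
Civilian working-age population = 146.56 + 104.30 = 250.86 million.
Unemployment rate = 15.29 / 146.56 = 10.43%.
Labor force participation rate = 146.56 / 250.86 = 58.42%.

Unemployment rate ≈ 10.43%; labor force participation rate ≈ 58.42%.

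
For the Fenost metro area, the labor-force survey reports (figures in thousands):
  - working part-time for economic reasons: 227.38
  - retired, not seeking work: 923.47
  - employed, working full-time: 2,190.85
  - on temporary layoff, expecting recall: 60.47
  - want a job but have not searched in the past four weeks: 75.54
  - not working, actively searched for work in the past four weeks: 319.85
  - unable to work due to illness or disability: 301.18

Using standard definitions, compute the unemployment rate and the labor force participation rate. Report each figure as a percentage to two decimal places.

Unemployment rate ≈ 13.59%; labor force participation rate ≈ 68.28%.

Employed = 227.38 + 2,190.85 = 2,418.23 thousand (anyone who worked, including part-time for economic reasons, counts as employed).
Unemployed = 60.47 + 319.85 = 380.32 thousand (jobless and actively searching, or on temporary layoff).
Labor force = 2,418.23 + 380.32 = 2,798.55 thousand.
Not in labor force = 923.47 + 75.54 + 301.18 = 1,300.19 thousand (those not working and not actively searching are outside the labor force — including those who want a job but have given up searching).
Civilian working-age population = 2,798.55 + 1,300.19 = 4,098.74 thousand.
Unemployment rate = 380.32 / 2,798.55 = 13.59%.
Labor force participation rate = 2,798.55 / 4,098.74 = 68.28%.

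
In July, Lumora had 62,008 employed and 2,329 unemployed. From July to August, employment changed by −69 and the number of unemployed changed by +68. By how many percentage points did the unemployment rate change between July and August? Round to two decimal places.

July: labor force = 62,008 + 2,329 = 64,337; u = 2,329/64,337 = 3.62%.
August: labor force = 61,939 + 2,397 = 64,336; u = 2,397/64,336 = 3.73%.
Change = 3.73% − 3.62% = +0.11 pp.

The unemployment rate changed by +0.11 percentage points.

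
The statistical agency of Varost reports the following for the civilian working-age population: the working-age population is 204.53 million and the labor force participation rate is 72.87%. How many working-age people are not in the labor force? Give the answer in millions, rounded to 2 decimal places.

Share not in the labor force = 1 − 0.7287 = 0.2713.
Not in labor force = 0.2713 × 204.53 ≈ 55.49 million.

About 55.49 million are not in the labor force.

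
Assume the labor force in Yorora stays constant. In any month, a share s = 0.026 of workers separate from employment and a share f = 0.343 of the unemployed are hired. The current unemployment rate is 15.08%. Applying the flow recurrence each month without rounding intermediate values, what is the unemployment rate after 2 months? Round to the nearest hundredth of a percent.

With a fixed labor force, u_{t+1} = u_t + s·(1−u_t) − f·u_t = u_t·(1−s−f) + s.
Here 1−s−f = 0.631 and s = 0.026.
u_1 = 0.150800 × 0.631 + 0.026 = 0.121155.
u_2 = 0.121155 × 0.631 + 0.026 = 0.102449.

Unemployment rate after two months ≈ 10.24%.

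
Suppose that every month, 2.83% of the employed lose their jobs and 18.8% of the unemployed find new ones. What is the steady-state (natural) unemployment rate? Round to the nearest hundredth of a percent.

Steady-state unemployment rate ≈ 13.08%.

At steady state the flows balance: s·E = f·U, so U/(E+U) = s/(s+f).
u* = 2.83 / (2.83 + 18.8) = 2.83 / 21.63 = 13.08%.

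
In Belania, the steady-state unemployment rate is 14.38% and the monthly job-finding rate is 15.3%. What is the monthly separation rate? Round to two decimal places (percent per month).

From u* = s/(s+f): s = u·f/(1−u).
s = 0.1438 × 15.3 / (1 − 0.1438) = 2.2001 / 0.8562 ≈ 2.57% per month.

Separation rate ≈ 2.57% per month.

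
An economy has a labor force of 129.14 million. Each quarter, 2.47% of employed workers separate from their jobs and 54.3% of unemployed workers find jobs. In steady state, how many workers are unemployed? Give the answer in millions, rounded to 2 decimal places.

Steady-state unemployment rate u* = s/(s+f) = 2.47/(2.47+54.3) = 0.043509.
Unemployed = u* × labor force = 0.043509 × 129.14 ≈ 5.62 million.

About 5.62 million are unemployed in steady state.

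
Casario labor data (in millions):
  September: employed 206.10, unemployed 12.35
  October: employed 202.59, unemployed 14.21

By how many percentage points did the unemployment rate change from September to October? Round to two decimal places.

September: labor force = 206.10 + 12.35 = 218.45; u = 12.35/218.45 = 5.65%.
October: labor force = 202.59 + 14.21 = 216.80; u = 14.21/216.80 = 6.55%.
Change = 6.55% − 5.65% = +0.90 pp.

The unemployment rate changed by +0.90 percentage points.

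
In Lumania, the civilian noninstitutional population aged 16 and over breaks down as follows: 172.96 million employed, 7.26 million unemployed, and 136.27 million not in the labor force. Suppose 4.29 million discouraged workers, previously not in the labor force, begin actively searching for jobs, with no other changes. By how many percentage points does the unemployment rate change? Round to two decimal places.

Initially, labor force = 172.96 + 7.26 = 180.22 million, so u = 7.26/180.22 = 4.03%.
After the change, unemployed and labor force both rise by 4.29 → E = 172.96, U = 11.55, labor force = 184.51 million.
New unemployment rate = 11.55 / 184.51 = 6.26%.
Change = 6.26% − 4.03% = +2.23 percentage points.

The unemployment rate changes by +2.23 percentage points.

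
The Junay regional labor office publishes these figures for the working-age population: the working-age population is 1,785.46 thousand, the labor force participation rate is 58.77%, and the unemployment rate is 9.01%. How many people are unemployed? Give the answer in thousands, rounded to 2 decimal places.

About 94.54 thousand are unemployed.

Labor force = 0.5877 × 1,785.46 = 1,049.31 thousand.
Unemployed = 0.0901 × 1,049.31 ≈ 94.54 thousand.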